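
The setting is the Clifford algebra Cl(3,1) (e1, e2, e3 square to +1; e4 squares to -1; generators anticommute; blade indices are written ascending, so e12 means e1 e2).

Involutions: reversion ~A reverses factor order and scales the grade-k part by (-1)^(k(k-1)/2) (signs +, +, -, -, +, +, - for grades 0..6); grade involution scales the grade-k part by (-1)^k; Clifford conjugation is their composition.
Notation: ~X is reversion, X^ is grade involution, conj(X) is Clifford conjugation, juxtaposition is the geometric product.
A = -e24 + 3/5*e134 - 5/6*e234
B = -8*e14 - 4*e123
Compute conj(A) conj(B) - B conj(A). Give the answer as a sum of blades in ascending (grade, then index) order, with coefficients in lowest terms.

first term: -24/5*e3 - 8*e12 + 10/3*e14 + 12/5*e24 - 20/3*e123 - 4*e134
second term: 24/5*e3 - 8*e12 - 10/3*e14 - 12/5*e24 - 20/3*e123 + 4*e134
Answer: -48/5*e3 + 20/3*e14 + 24/5*e24 - 8*e134


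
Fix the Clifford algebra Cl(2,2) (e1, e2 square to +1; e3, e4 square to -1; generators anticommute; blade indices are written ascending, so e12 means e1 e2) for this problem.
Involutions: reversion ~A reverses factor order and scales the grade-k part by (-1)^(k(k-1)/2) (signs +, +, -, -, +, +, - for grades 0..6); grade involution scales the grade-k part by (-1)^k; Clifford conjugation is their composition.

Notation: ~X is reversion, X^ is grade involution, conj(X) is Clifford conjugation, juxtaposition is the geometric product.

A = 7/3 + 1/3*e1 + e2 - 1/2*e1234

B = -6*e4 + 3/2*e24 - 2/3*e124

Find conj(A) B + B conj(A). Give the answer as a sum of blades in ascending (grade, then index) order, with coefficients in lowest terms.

first term: 1/3*e3 - 31/2*e4 + 3/4*e13 + 4/3*e14 + 175/18*e24 - 3*e123 - 37/18*e124
second term: -1/3*e3 - 25/2*e4 + 3/4*e13 - 8/3*e14 - 41/18*e24 + 3*e123 - 37/18*e124
Answer: -28*e4 + 3/2*e13 - 4/3*e14 + 67/9*e24 - 37/9*e124


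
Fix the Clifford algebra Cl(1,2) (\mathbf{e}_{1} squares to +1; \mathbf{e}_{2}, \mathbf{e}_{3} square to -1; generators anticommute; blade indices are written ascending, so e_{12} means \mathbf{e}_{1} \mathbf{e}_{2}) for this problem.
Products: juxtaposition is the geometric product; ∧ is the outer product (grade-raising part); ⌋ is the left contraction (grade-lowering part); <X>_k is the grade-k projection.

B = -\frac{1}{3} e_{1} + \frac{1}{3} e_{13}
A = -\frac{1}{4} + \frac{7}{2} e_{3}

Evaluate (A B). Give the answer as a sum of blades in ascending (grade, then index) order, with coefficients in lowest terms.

step 1: \frac{5}{4} e_{1} + \frac{13}{12} e_{13}
Answer: \frac{5}{4} e_{1} + \frac{13}{12} e_{13}


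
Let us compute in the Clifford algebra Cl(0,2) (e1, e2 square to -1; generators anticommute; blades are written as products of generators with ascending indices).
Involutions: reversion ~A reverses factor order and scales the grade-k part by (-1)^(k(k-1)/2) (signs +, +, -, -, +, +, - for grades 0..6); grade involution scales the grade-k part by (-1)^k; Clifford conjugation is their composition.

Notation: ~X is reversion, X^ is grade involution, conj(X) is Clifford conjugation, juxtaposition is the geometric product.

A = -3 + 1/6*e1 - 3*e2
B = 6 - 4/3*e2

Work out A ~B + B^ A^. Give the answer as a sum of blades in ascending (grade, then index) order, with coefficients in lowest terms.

first term: -22 + e1 - 14*e2 - 2/9*e1 e2
second term: -22 - e1 + 14*e2 + 2/9*e1 e2
Answer: -44


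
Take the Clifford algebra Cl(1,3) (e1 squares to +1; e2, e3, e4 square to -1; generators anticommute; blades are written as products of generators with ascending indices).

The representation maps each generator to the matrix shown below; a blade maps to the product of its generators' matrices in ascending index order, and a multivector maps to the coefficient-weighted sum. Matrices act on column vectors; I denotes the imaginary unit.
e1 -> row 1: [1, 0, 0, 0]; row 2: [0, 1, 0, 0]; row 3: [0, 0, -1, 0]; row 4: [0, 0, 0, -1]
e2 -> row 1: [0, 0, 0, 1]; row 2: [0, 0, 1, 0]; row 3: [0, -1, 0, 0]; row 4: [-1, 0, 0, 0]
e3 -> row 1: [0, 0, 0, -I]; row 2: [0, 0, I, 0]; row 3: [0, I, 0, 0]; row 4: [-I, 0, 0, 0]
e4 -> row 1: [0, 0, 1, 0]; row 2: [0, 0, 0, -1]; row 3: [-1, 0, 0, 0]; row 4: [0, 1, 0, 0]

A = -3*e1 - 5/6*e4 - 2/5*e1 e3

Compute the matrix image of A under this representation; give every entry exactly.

Bivector images (products of the table entries): rho(e1 e3) = rho(e1)rho(e3) = row 1: [0, 0, 0, -I]; row 2: [0, 0, I, 0]; row 3: [0, -I, 0, 0]; row 4: [I, 0, 0, 0].
M = (-3)*rho(e1) + (-5/6)*rho(e4) + (-2/5)*rho(e1 e3), summed entrywise:
Answer: row 1: [-3, 0, -5/6, 2*I/5]; row 2: [0, -3, -2*I/5, 5/6]; row 3: [5/6, 2*I/5, 3, 0]; row 4: [-2*I/5, -5/6, 0, 3]


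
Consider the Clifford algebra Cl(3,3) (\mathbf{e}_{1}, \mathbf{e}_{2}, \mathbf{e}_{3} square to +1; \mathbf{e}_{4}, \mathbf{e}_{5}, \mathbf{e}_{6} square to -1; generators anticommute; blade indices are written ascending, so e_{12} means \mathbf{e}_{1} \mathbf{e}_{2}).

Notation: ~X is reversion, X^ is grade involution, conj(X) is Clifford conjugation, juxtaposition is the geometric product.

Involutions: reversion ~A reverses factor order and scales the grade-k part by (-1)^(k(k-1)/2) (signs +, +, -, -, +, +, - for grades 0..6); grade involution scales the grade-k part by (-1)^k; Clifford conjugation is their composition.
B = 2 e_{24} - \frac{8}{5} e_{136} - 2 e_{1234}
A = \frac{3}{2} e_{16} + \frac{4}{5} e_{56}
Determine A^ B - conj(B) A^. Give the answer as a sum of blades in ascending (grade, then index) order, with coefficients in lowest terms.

first term: \frac{12}{5} e_{3} + \frac{32}{25} e_{135} + 3 e_{1246} - 3 e_{2346} + \frac{8}{5} e_{2456} - \frac{8}{5} e_{123456}
second term: \frac{12}{5} e_{3} - \frac{32}{25} e_{135} - 3 e_{1246} + 3 e_{2346} - \frac{8}{5} e_{2456} - \frac{8}{5} e_{123456}
Answer: \frac{64}{25} e_{135} + 6 e_{1246} - 6 e_{2346} + \frac{16}{5} e_{2456}


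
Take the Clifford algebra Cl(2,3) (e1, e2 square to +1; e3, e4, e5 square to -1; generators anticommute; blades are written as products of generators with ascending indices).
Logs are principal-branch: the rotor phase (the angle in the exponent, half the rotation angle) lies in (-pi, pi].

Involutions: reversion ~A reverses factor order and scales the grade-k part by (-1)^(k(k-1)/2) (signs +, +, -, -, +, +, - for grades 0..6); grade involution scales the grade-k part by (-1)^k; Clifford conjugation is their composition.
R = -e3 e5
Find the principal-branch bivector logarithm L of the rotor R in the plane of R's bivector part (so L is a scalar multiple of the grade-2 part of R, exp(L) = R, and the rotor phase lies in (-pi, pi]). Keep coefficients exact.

The scalar part of R is 0, and that scalar determines the rotor phase on the principal branch; recovering the unit plane as bivector-part over sine of the phase gives L = phase * plane.
Concretely: cos(phase) = 0 gives phase = ±pi/2, and since phase/sin(phase) is even the sign is immaterial: L = (phase/sin(phase)) * <R>_2 = (pi/2) * <R>_2.
Answer: -pi/2*e3 e5


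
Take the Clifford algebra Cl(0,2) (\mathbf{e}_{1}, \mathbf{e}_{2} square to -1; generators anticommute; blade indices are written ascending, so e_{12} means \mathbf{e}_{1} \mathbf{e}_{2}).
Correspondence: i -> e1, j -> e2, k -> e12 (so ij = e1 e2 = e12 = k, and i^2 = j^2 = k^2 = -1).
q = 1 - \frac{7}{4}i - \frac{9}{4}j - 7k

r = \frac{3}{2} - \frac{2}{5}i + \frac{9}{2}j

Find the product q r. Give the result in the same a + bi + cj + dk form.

In blades: q = 1 - \frac{7}{4} e_{1} - \frac{9}{4} e_{2} - 7 e_{12}, r = \frac{3}{2} - \frac{2}{5} e_{1} + \frac{9}{2} e_{2}.
Distribute q over r term by term (generator squares from the signature, products reordered to ascending indices): (1)*r = \frac{3}{2} - \frac{2}{5} e_{1} + \frac{9}{2} e_{2}; (-\frac{7}{4} e_{1})*r = -\frac{7}{10} - \frac{21}{8} e_{1} - \frac{63}{8} e_{12}; (-\frac{9}{4} e_{2})*r = \frac{81}{8} - \frac{27}{8} e_{2} - \frac{9}{10} e_{12}; (-7 e_{12})*r = \frac{63}{2} e_{1} + \frac{14}{5} e_{2} - \frac{21}{2} e_{12}.
Sum: \frac{437}{40} + \frac{1139}{40} e_{1} + \frac{157}{40} e_{2} - \frac{771}{40} e_{12}; translating back through the correspondence:
Answer: \frac{437}{40} + \frac{1139}{40}i + \frac{157}{40}j - \frac{771}{40}k


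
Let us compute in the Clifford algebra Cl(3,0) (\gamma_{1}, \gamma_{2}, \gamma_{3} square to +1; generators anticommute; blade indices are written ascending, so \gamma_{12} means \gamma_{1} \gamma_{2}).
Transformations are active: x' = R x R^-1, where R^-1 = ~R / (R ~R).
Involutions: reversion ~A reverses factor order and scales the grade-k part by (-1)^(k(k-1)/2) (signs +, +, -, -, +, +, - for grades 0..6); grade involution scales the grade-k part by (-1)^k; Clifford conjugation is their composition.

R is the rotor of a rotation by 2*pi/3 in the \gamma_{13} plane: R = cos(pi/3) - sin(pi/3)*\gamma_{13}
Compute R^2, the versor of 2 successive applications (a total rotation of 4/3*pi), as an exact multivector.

Half-angle bookkeeping: 2 applications in \gamma_{13} add up to rotor phase 2*pi/3 = \frac{2 \pi}{3}, so R^2 = cos(\frac{2 \pi}{3}) - sin(\frac{2 \pi}{3})*\gamma_{13}.
cos(\frac{2 \pi}{3}) = - \frac{1}{2} and sin(\frac{2 \pi}{3}) = \frac{\sqrt{3}}{2}, so R^2 = -\frac{1}{2} - \frac{\sqrt{3}}{2} \gamma_{13}. The net rotation is 4/3*pi; the rotor keeps the half-angle phase exactly.
Answer: -\frac{1}{2} - \frac{\sqrt{3}}{2} \gamma_{13}


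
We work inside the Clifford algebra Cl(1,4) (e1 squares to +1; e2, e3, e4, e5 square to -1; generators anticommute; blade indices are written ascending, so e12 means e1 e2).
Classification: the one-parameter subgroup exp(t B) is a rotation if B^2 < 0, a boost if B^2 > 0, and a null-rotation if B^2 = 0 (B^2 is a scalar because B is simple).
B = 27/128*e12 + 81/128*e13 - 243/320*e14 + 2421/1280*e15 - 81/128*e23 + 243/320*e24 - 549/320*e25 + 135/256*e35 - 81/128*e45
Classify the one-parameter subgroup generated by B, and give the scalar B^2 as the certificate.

B^2 term by term: the squares give (27/128)^2*(e12)^2 + (81/128)^2*(e13)^2 + (-243/320)^2*(e14)^2 + (2421/1280)^2*(e15)^2 + (-81/128)^2*(e23)^2 + (243/320)^2*(e24)^2 + (-549/320)^2*(e25)^2 + (135/256)^2*(e35)^2 + (-81/128)^2*(e45)^2 = 729/16384*(+1) + 6561/16384*(+1) + 59049/102400*(+1) + 5861241/1638400*(+1) + 6561/16384*(-1) + 59049/102400*(-1) + 301401/102400*(-1) + 18225/65536*(-1) + 6561/16384*(-1) = 0 (each basis 2-blade squares to minus the product of its generators' squares); cross terms between blades sharing an index anticommute and cancel; the commuting (index-disjoint) pairs give grade-4 terms 2*c*c'*(blade product), which cancel blade by blade — e1234: -19683/20480 + 19683/20480 = 0; e1235: 3645/16384 + 44469/20480 - 196101/81920 = 0; e1245: -2187/8192 - 133407/51200 + 588303/204800 = 0; e1345: -6561/8192 + 6561/8192 = 0; e2345: 6561/8192 - 6561/8192 = 0 — confirming B is simple. So B^2 = 0.
Answer: null-rotation, certificate B^2 = 0. The invariant at work: B^2 = 0 is unchanged by conjugation, hence its sign classifies the subgroup whatever basis B is written in.


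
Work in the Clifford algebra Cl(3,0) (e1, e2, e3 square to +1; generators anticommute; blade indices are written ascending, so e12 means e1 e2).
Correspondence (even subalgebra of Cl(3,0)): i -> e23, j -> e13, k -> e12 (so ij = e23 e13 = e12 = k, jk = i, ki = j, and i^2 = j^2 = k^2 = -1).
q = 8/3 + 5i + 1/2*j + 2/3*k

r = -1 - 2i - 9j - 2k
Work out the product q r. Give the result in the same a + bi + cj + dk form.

In blades: q = 8/3 + 2/3*e12 + 1/2*e13 + 5*e23, r = -1 - 2*e12 - 9*e13 - 2*e23.
Distribute q over r term by term (generator squares from the signature, products reordered to ascending indices): (8/3)*r = -8/3 - 16/3*e12 - 24*e13 - 16/3*e23; (2/3*e12)*r = 4/3 - 2/3*e12 - 4/3*e13 + 6*e23; (1/2*e13)*r = 9/2 + e12 - 1/2*e13 - e23; (5*e23)*r = 10 - 45*e12 + 10*e13 - 5*e23.
Sum: 79/6 - 50*e12 - 95/6*e13 - 16/3*e23; translating back through the correspondence:
Answer: 79/6 - 16/3*i - 95/6*j - 50k


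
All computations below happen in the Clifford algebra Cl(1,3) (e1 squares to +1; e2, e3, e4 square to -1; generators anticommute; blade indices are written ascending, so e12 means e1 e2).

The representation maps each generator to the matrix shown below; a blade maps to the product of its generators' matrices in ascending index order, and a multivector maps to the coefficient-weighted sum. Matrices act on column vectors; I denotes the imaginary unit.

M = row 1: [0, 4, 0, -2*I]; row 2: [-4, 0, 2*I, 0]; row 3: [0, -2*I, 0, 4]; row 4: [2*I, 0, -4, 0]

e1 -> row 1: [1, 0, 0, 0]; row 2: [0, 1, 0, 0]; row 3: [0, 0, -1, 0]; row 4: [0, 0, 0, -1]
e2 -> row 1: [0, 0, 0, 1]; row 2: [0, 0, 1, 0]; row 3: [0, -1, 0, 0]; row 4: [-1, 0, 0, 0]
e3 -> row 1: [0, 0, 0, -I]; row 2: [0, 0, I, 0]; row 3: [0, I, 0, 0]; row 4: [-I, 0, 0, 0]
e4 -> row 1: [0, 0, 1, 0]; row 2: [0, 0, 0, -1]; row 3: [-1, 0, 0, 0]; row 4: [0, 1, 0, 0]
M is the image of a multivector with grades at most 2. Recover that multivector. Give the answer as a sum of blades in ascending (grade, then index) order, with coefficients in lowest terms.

Method: the blade images are trace-orthogonal — tr(rho(e_A) rho(e_B)^-1) = 4 if A = B and 0 otherwise — and rho(e_A)^-1 = (e_A)^2 * rho(e_A) with (e_A)^2 = +1 or -1, so the coefficient of e_A in the preimage is (e_A)^2 * tr(M rho(e_A))/4.
Nonzero projections over blades of grade <= 2: e13: (e13)^2 = +1, tr(M rho(e13)) = 8, coefficient 2; e24: (e24)^2 = -1, tr(M rho(e24)) = -16, coefficient 4. Every other blade of grade <= 2 projects to 0.
Answer: 2*e13 + 4*e24


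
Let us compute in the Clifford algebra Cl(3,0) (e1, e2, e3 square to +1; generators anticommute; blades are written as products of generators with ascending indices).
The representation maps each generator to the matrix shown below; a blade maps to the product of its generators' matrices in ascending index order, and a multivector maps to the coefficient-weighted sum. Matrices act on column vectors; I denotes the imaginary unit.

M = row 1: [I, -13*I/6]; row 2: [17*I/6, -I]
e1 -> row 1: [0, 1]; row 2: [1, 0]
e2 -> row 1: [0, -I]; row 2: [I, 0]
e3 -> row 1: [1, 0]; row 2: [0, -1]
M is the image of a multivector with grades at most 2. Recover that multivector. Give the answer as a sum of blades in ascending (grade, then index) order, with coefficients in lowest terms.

Method: 1, rho(e1), rho(e2), rho(e3) form a trace-orthogonal basis of the 2x2 complex matrices (tr(X Y) = 2 if X = Y, else 0), so M = m0*1 + m1*rho(e1) + m2*rho(e2) + m3*rho(e3) with m0 = tr(M)/2 = 0, m1 = tr(M rho(e1))/2 = I/3, m2 = tr(M rho(e2))/2 = 5/2, m3 = tr(M rho(e3))/2 = I.
Multiplying table entries, the bivector images are rho(e1 e2) = I*rho(e3), rho(e1 e3) = -I*rho(e2), rho(e2 e3) = I*rho(e1); with real blade coefficients the real parts of m0..m3 are the coefficients of 1, e1, e2, e3 and the imaginary parts give the bivectors (e2 e3: Im m1, e1 e3: -Im m2, e1 e2: Im m3).
Answer: 5/2*e2 + e1 e2 + 1/3*e2 e3


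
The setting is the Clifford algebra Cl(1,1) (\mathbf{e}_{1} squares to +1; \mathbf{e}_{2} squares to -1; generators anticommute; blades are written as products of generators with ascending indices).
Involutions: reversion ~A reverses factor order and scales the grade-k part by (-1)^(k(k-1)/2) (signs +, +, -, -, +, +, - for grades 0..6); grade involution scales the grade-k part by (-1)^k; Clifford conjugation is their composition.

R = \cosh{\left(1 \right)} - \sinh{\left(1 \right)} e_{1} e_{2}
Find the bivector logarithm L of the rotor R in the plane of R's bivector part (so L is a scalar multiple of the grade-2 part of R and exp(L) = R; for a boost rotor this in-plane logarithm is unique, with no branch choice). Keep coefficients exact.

The scalar part of R is \cosh{\left(1 \right)}, so cosh pins the rapidity up to sign — the sign comes from the bivector part; dividing that part by sinh of the rapidity yields the plane, and the in-plane L = rapidity * plane is unique because the two sign choices cancel.
Concretely: cosh(rapidity) = \cosh{\left(1 \right)} gives rapidity = ±1, and since rapidity/sinh(rapidity) is even the sign is immaterial: L = (rapidity/sinh(rapidity)) * <R>_2 = (\frac{1}{\sinh{\left(1 \right)}}) * <R>_2.
Answer: -e_{1} e_{2}


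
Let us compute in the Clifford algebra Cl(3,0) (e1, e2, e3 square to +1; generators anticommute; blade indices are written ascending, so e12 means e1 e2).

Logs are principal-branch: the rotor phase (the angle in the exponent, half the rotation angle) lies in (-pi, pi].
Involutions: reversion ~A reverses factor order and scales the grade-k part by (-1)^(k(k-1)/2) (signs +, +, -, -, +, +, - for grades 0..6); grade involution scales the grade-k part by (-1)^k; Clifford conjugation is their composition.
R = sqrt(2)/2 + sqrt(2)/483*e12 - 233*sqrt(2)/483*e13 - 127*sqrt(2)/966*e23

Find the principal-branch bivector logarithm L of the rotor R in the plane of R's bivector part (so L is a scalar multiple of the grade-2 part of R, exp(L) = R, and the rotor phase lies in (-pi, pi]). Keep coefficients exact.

The scalar part of R is sqrt(2)/2, and that scalar determines the rotor phase on the principal branch; recovering the unit plane as bivector-part over sine of the phase gives L = phase * plane.
Concretely: cos(phase) = sqrt(2)/2 gives phase = ±pi/4, and since phase/sin(phase) is even the sign is immaterial: L = (phase/sin(phase)) * <R>_2 = (sqrt(2)*pi/4) * <R>_2.
Answer: pi/966*e12 - 233*pi/966*e13 - 127*pi/1932*e23


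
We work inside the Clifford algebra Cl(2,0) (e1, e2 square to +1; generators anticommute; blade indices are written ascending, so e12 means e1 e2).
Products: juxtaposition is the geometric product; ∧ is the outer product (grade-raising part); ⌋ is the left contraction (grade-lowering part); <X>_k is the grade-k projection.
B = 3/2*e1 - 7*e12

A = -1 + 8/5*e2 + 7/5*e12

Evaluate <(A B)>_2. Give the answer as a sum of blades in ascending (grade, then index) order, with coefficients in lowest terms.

step 1: 49/5 + 97/10*e1 - 21/10*e2 + 23/5*e12
step 2: 23/5*e12
Answer: 23/5*e12


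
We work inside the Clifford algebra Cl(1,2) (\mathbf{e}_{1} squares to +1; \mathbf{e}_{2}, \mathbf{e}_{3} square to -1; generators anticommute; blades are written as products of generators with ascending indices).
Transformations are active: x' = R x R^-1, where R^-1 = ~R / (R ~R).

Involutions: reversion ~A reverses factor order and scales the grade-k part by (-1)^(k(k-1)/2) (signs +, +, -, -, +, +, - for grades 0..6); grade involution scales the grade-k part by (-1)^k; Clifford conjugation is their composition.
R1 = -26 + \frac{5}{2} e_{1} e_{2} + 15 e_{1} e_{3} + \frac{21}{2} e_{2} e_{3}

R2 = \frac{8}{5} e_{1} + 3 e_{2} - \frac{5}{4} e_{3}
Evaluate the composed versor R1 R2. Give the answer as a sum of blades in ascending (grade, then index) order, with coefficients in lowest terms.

Distribute over the terms of R2 (each basis-blade product reordered to ascending indices, repeated generators contracted through their squares):
R1 (\frac{8}{5} e_{1}) = -\frac{208}{5} e_{1} - 4 e_{2} - 24 e_{3} + \frac{84}{5} e_{1} e_{2} e_{3}
R1 (3 e_{2}) = -\frac{15}{2} e_{1} - 78 e_{2} + \frac{63}{2} e_{3} - 45 e_{1} e_{2} e_{3}
R1 (-\frac{5}{4} e_{3}) = \frac{75}{4} e_{1} + \frac{105}{8} e_{2} + \frac{65}{2} e_{3} - \frac{25}{8} e_{1} e_{2} e_{3}
Summing the partial products and collecting blades:
Answer: -\frac{607}{20} e_{1} - \frac{551}{8} e_{2} + 40 e_{3} - \frac{1253}{40} e_{1} e_{2} e_{3}


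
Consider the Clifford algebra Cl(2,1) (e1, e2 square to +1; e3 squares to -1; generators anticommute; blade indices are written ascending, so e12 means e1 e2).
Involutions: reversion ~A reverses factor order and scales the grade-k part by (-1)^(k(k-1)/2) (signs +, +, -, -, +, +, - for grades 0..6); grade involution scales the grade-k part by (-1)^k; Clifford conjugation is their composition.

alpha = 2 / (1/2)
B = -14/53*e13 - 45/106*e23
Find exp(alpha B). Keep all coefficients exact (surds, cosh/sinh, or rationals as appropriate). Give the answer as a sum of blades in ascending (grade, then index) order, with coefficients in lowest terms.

B^2 term by term: the squares give (-14/53)^2*(e13)^2 + (-45/106)^2*(e23)^2 = 196/2809*(+1) + 2025/11236*(+1) = 1/4 (each basis 2-blade squares to minus the product of its generators' squares); cross terms between blades sharing an index anticommute and cancel. So B^2 = 1/4.
B^2 = 1/4 — hyperbolic case — the even/odd split gives cosh and sinh: l = 1/2, alpha*l = 2, so exp(alpha B) = cosh(2) + (sinh(2)/(1/2))*B = cosh(2) + (2*sinh(2))*B.
Answer: cosh(2) - 28*sinh(2)/53*e13 - 45*sinh(2)/53*e23


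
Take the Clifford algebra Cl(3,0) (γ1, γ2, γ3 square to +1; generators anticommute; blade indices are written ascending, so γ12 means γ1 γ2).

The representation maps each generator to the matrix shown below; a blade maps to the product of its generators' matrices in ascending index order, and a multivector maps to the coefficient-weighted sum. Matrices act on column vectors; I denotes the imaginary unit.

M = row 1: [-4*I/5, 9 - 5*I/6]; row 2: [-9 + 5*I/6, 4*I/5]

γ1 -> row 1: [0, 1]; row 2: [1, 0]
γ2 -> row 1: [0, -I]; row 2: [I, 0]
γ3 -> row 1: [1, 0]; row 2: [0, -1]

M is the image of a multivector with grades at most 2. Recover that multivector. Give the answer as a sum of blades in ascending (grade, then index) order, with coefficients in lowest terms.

Method: 1, rho(γ1), rho(γ2), rho(γ3) form a trace-orthogonal basis of the 2x2 complex matrices (tr(X Y) = 2 if X = Y, else 0), so M = m0*1 + m1*rho(γ1) + m2*rho(γ2) + m3*rho(γ3) with m0 = tr(M)/2 = 0, m1 = tr(M rho(γ1))/2 = 0, m2 = tr(M rho(γ2))/2 = 5/6 + 9*I, m3 = tr(M rho(γ3))/2 = -4*I/5.
Multiplying table entries, the bivector images are rho(γ12) = I*rho(γ3), rho(γ13) = -I*rho(γ2), rho(γ23) = I*rho(γ1); with real blade coefficients the real parts of m0..m3 are the coefficients of 1, γ1, γ2, γ3 and the imaginary parts give the bivectors (γ23: Im m1, γ13: -Im m2, γ12: Im m3).
Answer: 5/6*γ2 - 4/5*γ12 - 9*γ13


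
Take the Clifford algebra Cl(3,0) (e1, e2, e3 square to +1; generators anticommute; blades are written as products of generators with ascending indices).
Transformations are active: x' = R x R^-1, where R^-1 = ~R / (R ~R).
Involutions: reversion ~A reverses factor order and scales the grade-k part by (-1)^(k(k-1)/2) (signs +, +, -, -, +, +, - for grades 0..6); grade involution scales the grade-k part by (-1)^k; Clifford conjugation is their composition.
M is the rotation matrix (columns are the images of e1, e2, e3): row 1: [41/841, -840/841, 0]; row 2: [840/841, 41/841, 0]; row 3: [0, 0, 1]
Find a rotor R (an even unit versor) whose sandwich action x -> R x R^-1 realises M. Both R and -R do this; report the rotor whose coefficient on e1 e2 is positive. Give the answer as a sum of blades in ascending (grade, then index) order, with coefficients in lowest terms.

Method: write R = a + b12*e1 e2 + b13*e1 e3 + b23*e2 e3 with a^2 + b12^2 + b13^2 + b23^2 = 1 (so R^-1 = ~R). Expanding the columns R e_j ~R gives tr M = 4a^2 - 1 and, from the antisymmetric part, M21 - M12 = -4a*b12, M13 - M31 = 4a*b13, M32 - M23 = -4a*b23.
Here tr M = 923/841, so a^2 = (1 + tr M)/4 = 441/841 and a = ±21/29. Taking a = 21/29: M21 - M12 = 1680/841, M13 - M31 = 0, M32 - M23 = 0, giving b12 = -20/29, b13 = 0, b23 = 0, i.e. R = 21/29 - 20/29*e1 e2.
Its e1 e2 coefficient is negative, so report the other preimage -R.
Answer: -21/29 + 20/29*e1 e2. Recall the cover is two-to-one: with M of trace 923/841, both preimages act alike, and the stated e1 e2 sign chooses the sheet.


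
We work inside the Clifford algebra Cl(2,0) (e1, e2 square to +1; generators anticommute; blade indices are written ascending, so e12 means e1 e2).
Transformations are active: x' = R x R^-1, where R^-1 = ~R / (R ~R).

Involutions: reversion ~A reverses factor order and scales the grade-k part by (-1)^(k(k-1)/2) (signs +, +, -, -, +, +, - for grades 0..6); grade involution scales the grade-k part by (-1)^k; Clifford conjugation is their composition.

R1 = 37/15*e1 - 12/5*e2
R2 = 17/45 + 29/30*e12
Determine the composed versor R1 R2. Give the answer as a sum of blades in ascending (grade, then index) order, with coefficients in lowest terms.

Distribute over the terms of R1 (each basis-blade product reordered to ascending indices, repeated generators contracted through their squares):
(37/15*e1) R2 = 629/675*e1 + 1073/450*e2
(-12/5*e2) R2 = 58/25*e1 - 68/75*e2
Summing the partial products and collecting blades:
Answer: 439/135*e1 + 133/90*e2


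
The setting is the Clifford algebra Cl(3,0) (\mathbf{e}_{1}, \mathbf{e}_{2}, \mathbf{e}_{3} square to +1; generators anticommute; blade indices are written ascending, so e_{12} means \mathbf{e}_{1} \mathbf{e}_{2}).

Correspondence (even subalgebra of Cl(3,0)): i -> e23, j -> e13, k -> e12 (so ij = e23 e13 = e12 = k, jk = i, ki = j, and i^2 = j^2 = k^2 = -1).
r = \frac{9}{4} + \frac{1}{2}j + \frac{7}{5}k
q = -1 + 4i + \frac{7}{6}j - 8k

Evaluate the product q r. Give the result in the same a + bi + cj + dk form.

In blades: q = -1 - 8 e_{12} + \frac{7}{6} e_{13} + 4 e_{23}, r = \frac{9}{4} + \frac{7}{5} e_{12} + \frac{1}{2} e_{13}.
Distribute q over r term by term (generator squares from the signature, products reordered to ascending indices): (-1)*r = -\frac{9}{4} - \frac{7}{5} e_{12} - \frac{1}{2} e_{13}; (-8 e_{12})*r = \frac{56}{5} - 18 e_{12} + 4 e_{23}; (\frac{7}{6} e_{13})*r = -\frac{7}{12} + \frac{21}{8} e_{13} + \frac{49}{30} e_{23}; (4 e_{23})*r = 2 e_{12} - \frac{28}{5} e_{13} + 9 e_{23}.
Sum: \frac{251}{30} - \frac{87}{5} e_{12} - \frac{139}{40} e_{13} + \frac{439}{30} e_{23}; translating back through the correspondence:
Answer: \frac{251}{30} + \frac{439}{30}i - \frac{139}{40}j - \frac{87}{5}k


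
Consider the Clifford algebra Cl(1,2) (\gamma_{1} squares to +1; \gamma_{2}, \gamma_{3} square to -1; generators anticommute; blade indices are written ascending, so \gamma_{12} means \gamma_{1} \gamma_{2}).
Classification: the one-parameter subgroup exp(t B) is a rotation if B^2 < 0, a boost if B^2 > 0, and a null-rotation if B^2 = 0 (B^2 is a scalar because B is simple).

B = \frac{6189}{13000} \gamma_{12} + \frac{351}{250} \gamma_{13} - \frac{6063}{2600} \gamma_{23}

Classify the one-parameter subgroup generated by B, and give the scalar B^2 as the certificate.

B^2 term by term: the squares give (\frac{6189}{13000})^2*(\gamma_{12})^2 + (\frac{351}{250})^2*(\gamma_{13})^2 + (-\frac{6063}{2600})^2*(\gamma_{23})^2 = \frac{38303721}{169000000}*(+1) + \frac{123201}{62500}*(+1) + \frac{36759969}{6760000}*(-1) = -\frac{81}{25} (each basis 2-blade squares to minus the product of its generators' squares); cross terms between blades sharing an index anticommute and cancel. So B^2 = -\frac{81}{25}.
Answer: rotation, certificate B^2 = -\frac{81}{25}. The invariant at work: B^2 = -\frac{81}{25} is unchanged by conjugation, hence its sign classifies the subgroup whatever basis B is written in.


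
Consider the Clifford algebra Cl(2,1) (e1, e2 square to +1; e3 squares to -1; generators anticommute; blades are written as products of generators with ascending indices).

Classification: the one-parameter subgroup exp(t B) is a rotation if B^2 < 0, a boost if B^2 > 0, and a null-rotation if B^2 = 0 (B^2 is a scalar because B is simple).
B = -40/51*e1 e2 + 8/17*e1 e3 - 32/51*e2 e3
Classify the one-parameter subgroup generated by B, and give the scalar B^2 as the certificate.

B^2 term by term: the squares give (-40/51)^2*(e1 e2)^2 + (8/17)^2*(e1 e3)^2 + (-32/51)^2*(e2 e3)^2 = 1600/2601*(-1) + 64/289*(+1) + 1024/2601*(+1) = 0 (each basis 2-blade squares to minus the product of its generators' squares); cross terms between blades sharing an index anticommute and cancel. So B^2 = 0.
Answer: null-rotation, certificate B^2 = 0. Check the certificate: B^2 = 0, and that sign is decisive whatever form B takes.


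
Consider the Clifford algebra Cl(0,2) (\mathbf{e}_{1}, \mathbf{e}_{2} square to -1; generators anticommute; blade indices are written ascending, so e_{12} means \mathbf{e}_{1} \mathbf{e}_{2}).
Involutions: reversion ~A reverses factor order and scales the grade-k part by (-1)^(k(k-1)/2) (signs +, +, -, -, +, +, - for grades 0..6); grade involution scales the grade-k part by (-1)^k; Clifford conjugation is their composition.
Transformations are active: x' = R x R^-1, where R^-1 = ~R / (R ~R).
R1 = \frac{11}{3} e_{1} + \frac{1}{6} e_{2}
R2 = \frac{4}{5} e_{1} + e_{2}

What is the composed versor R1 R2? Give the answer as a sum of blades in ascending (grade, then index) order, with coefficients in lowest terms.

Distribute over the terms of R1 (each basis-blade product reordered to ascending indices, repeated generators contracted through their squares):
(\frac{11}{3} e_{1}) R2 = -\frac{44}{15} + \frac{11}{3} e_{12}
(\frac{1}{6} e_{2}) R2 = -\frac{1}{6} - \frac{2}{15} e_{12}
Summing the partial products and collecting blades:
Answer: -\frac{31}{10} + \frac{53}{15} e_{12}


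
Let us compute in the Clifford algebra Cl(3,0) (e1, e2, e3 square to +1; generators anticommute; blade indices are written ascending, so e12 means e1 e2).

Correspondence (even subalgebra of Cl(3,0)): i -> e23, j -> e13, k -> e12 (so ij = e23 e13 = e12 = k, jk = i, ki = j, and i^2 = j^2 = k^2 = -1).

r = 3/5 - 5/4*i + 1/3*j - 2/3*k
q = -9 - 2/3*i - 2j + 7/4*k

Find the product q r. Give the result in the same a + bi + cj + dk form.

In blades: q = -9 + 7/4*e12 - 2*e13 - 2/3*e23, r = 3/5 - 2/3*e12 + 1/3*e13 - 5/4*e23.
Distribute q over r term by term (generator squares from the signature, products reordered to ascending indices): (-9)*r = -27/5 + 6*e12 - 3*e13 + 45/4*e23; (7/4*e12)*r = 7/6 + 21/20*e12 - 35/16*e13 - 7/12*e23; (-2*e13)*r = 2/3 - 5/2*e12 - 6/5*e13 + 4/3*e23; (-2/3*e23)*r = -5/6 - 2/9*e12 - 4/9*e13 - 2/5*e23.
Sum: -22/5 + 779/180*e12 - 4919/720*e13 + 58/5*e23; translating back through the correspondence:
Answer: -22/5 + 58/5*i - 4919/720*j + 779/180*k


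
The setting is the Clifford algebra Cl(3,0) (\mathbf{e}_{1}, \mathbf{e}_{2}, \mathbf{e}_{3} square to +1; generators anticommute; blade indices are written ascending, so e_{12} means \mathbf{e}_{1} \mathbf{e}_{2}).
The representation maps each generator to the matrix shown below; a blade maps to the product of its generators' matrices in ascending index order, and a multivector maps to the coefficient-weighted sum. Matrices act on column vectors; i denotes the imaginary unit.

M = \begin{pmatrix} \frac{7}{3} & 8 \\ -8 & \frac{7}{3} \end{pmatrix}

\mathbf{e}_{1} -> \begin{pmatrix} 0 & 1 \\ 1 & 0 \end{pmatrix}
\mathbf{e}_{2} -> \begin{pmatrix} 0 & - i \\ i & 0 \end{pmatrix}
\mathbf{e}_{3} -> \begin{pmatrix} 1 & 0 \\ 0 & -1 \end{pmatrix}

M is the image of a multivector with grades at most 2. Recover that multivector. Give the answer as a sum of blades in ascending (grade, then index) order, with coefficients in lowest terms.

Method: 1, rho(e_{1}), rho(e_{2}), rho(e_{3}) form a trace-orthogonal basis of the 2x2 complex matrices (tr(X Y) = 2 if X = Y, else 0), so M = m0*1 + m1*rho(e_{1}) + m2*rho(e_{2}) + m3*rho(e_{3}) with m0 = tr(M)/2 = \frac{7}{3}, m1 = tr(M rho(e_{1}))/2 = 0, m2 = tr(M rho(e_{2}))/2 = 8 i, m3 = tr(M rho(e_{3}))/2 = 0.
Multiplying table entries, the bivector images are rho(e_{12}) = i*rho(e_{3}), rho(e_{13}) = -i*rho(e_{2}), rho(e_{23}) = i*rho(e_{1}); with real blade coefficients the real parts of m0..m3 are the coefficients of 1, e_{1}, e_{2}, e_{3} and the imaginary parts give the bivectors (e_{23}: Im m1, e_{13}: -Im m2, e_{12}: Im m3).
Answer: \frac{7}{3} - 8 e_{13}


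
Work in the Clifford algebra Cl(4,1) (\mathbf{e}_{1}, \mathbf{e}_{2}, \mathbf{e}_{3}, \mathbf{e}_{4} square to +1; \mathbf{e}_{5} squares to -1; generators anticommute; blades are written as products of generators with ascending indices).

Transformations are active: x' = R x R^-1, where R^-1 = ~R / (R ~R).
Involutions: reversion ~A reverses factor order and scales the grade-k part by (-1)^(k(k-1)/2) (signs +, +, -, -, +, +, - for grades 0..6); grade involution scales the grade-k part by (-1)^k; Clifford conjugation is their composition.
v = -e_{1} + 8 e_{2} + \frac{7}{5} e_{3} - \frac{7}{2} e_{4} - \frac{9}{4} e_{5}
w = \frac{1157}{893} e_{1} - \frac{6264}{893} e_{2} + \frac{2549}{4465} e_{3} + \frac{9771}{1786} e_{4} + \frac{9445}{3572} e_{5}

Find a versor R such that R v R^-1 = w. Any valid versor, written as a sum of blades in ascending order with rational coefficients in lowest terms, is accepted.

Key observation: q(v) = q(w) = \frac{29659}{400} (sandwiches preserve the norm), so R = v + w = \frac{264}{893} e_{1} + \frac{880}{893} e_{2} + \frac{1760}{893} e_{3} + \frac{1760}{893} e_{4} + \frac{352}{893} e_{5} works whenever it is invertible — the component of v along it is kept and (v - w)/2 reverses, sending v to w.
Answer: \frac{264}{893} e_{1} + \frac{880}{893} e_{2} + \frac{1760}{893} e_{3} + \frac{1760}{893} e_{4} + \frac{352}{893} e_{5}


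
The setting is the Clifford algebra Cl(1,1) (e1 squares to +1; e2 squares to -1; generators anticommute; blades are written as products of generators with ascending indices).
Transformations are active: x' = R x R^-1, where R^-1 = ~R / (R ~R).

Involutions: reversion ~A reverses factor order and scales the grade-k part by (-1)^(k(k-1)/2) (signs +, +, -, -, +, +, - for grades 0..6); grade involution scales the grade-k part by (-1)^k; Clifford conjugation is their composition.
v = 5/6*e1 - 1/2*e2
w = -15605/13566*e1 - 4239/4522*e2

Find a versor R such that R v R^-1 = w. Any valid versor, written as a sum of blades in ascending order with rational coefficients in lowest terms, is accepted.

Reasoning: v^2 = w^2 = 4/9 since conjugation preserves the quadratic form; R = v + w = -2150/6783*e1 - 3250/2261*e2 is then valid when invertible, keeping its own part and reversing (v - w)/2.
Answer: -2150/6783*e1 - 3250/2261*e2


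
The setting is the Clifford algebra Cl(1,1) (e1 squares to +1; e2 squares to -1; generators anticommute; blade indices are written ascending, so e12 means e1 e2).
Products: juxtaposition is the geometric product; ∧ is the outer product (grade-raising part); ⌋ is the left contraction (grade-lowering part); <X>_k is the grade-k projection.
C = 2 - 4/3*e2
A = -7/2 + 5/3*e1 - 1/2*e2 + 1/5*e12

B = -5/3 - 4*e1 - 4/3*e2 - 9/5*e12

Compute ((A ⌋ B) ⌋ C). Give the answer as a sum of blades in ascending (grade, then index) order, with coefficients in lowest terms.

step 1: -93/50 + 149/10*e1 + 5/3*e2 + 63/10*e12
step 2: -337/225 + 62/25*e2
Answer: -337/225 + 62/25*e2


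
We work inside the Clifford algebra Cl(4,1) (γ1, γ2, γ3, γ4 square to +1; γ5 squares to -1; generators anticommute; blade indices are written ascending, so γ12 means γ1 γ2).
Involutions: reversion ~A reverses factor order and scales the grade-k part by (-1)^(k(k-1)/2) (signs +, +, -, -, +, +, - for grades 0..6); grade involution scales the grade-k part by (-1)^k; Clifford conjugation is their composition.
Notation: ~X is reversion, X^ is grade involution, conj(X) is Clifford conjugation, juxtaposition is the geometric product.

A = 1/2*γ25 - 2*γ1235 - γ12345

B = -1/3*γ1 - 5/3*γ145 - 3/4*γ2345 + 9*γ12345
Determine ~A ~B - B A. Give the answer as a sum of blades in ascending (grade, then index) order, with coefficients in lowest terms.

first term: 9 - 3/4*γ1 - 18*γ4 - 3/2*γ14 - 5/3*γ23 + 3/8*γ34 - 5/6*γ124 + 1/6*γ125 - 9/2*γ134 + 10/3*γ234 - 2/3*γ235 + 1/3*γ2345
second term: 9 - 3/4*γ1 - 18*γ4 + 3/2*γ14 + 5/3*γ23 - 3/8*γ34 + 5/6*γ124 - 1/6*γ125 + 9/2*γ134 - 10/3*γ234 + 2/3*γ235 + 1/3*γ2345
Answer: -3*γ14 - 10/3*γ23 + 3/4*γ34 - 5/3*γ124 + 1/3*γ125 - 9*γ134 + 20/3*γ234 - 4/3*γ235


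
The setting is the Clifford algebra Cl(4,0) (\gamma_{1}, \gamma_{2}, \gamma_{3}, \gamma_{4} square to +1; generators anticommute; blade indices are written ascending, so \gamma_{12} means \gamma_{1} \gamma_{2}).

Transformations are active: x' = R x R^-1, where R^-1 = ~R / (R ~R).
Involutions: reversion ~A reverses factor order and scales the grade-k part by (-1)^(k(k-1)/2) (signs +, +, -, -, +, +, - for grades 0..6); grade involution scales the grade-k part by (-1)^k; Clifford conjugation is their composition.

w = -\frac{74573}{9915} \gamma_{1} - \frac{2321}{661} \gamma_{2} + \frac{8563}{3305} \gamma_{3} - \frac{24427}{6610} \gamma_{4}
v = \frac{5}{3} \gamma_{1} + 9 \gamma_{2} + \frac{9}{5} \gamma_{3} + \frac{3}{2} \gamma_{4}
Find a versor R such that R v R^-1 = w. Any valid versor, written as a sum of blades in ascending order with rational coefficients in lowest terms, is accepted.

Equal squares first: v^2 = w^2 = \frac{80341}{900}. Then v + w = -\frac{58048}{9915} \gamma_{1} + \frac{3628}{661} \gamma_{2} + \frac{14512}{3305} \gamma_{3} - \frac{7256}{3305} \gamma_{4} is a versor taking v to w, provided it is invertible.
Answer: -\frac{58048}{9915} \gamma_{1} + \frac{3628}{661} \gamma_{2} + \frac{14512}{3305} \gamma_{3} - \frac{7256}{3305} \gamma_{4}


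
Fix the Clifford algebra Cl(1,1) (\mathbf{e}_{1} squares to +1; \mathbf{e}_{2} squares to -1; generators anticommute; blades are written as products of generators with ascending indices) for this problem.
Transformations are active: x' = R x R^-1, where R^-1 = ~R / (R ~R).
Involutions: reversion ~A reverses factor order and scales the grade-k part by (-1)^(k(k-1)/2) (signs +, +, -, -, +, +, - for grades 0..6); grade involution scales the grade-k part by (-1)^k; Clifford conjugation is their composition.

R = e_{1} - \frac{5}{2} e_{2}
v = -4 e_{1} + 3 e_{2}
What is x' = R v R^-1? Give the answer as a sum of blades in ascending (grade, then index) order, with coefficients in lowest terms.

~R = e_{1} - \frac{5}{2} e_{2}, and R ~R = -\frac{21}{4}, so R^-1 = ~R / (-\frac{21}{4}).
R v = \frac{7}{2} - 7 e_{1} e_{2}
Answer: \frac{8}{3} e_{1} + \frac{1}{3} e_{2}


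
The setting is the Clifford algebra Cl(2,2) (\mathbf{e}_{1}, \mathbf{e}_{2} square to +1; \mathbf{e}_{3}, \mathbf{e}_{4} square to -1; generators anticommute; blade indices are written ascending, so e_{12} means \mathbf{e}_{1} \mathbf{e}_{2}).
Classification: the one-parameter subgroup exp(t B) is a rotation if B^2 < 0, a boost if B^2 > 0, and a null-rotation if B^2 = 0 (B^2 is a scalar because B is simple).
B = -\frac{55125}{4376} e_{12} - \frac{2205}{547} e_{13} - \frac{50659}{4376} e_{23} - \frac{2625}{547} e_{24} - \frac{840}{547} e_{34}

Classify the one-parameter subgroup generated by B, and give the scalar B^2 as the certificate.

B^2 term by term: the squares give (-\frac{55125}{4376})^2*(e_{12})^2 + (-\frac{2205}{547})^2*(e_{13})^2 + (-\frac{50659}{4376})^2*(e_{23})^2 + (-\frac{2625}{547})^2*(e_{24})^2 + (-\frac{840}{547})^2*(e_{34})^2 = \frac{3038765625}{19149376}*(-1) + \frac{4862025}{299209}*(+1) + \frac{2566334281}{19149376}*(+1) + \frac{6890625}{299209}*(+1) + \frac{705600}{299209}*(-1) = \frac{49}{4} (each basis 2-blade squares to minus the product of its generators' squares); cross terms between blades sharing an index anticommute and cancel; the commuting (index-disjoint) pairs give grade-4 terms 2*c*c'*(blade product), which cancel blade by blade — e_{1234}: \frac{11576250}{299209} - \frac{11576250}{299209} = 0 — confirming B is simple. So B^2 = \frac{49}{4}.
Answer: boost, certificate B^2 = \frac{49}{4}. Key observation: B^2 = \frac{49}{4} is a conjugation invariant, so its sign decides the class regardless of the surface form of B.


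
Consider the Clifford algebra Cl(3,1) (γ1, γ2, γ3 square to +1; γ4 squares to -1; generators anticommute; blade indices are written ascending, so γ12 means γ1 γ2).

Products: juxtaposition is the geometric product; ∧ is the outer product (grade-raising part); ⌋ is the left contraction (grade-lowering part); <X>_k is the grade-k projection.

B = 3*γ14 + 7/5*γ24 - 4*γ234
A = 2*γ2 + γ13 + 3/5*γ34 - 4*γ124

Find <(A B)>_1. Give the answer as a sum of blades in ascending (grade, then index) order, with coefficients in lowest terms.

step 1: -28/5*γ1 + 48/5*γ2 + 14/5*γ4 - 89/5*γ13 - 21/25*γ23 - 11*γ34 - 2*γ124 - 7/5*γ1234
step 2: -28/5*γ1 + 48/5*γ2 + 14/5*γ4
Answer: -28/5*γ1 + 48/5*γ2 + 14/5*γ4


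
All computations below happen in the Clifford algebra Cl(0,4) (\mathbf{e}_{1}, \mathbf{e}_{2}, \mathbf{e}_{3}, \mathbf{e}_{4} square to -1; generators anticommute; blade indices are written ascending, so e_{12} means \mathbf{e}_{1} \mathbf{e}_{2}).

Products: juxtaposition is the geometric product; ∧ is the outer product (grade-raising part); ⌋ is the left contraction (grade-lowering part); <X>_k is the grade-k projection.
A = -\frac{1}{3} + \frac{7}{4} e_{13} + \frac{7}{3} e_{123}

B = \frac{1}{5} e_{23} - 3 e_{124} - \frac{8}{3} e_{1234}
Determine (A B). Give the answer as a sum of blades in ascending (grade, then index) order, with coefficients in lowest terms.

step 1: -\frac{7}{15} e_{1} - \frac{56}{9} e_{4} + \frac{7}{20} e_{12} - \frac{1}{15} e_{23} - \frac{14}{3} e_{24} + 7 e_{34} + e_{124} + \frac{21}{4} e_{234} + \frac{8}{9} e_{1234}
Answer: -\frac{7}{15} e_{1} - \frac{56}{9} e_{4} + \frac{7}{20} e_{12} - \frac{1}{15} e_{23} - \frac{14}{3} e_{24} + 7 e_{34} + e_{124} + \frac{21}{4} e_{234} + \frac{8}{9} e_{1234}
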